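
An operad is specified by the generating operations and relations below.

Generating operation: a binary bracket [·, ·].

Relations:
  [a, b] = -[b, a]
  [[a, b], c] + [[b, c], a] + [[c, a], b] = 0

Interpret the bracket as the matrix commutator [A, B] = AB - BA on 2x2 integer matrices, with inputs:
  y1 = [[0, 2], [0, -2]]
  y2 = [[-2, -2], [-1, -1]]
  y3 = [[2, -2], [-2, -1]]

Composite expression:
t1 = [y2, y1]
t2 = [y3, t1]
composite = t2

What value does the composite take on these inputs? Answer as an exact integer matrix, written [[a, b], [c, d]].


[[8, 14], [-2, -8]]

[y2, y1] = [[2, 2], [-2, -2]]
[y3, [y2, y1]] = [[8, 14], [-2, -8]]


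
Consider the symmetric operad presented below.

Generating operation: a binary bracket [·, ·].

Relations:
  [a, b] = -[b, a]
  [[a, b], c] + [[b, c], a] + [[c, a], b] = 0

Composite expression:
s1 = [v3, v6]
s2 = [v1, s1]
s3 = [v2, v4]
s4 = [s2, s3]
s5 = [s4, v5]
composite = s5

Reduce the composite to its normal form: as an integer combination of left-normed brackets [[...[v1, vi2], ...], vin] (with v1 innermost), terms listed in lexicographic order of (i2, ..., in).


[[[[[v1, v3], v6], v2], v4], v5] - [[[[[v1, v3], v6], v4], v2], v5] - [[[[[v1, v6], v3], v2], v4], v5] + [[[[[v1, v6], v3], v4], v2], v5]


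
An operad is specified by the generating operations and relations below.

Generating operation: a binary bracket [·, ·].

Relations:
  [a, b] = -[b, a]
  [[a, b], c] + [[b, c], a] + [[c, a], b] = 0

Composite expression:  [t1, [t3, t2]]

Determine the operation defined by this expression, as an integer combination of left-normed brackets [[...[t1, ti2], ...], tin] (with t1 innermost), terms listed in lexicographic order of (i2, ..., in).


-[[t1, t2], t3] + [[t1, t3], t2]


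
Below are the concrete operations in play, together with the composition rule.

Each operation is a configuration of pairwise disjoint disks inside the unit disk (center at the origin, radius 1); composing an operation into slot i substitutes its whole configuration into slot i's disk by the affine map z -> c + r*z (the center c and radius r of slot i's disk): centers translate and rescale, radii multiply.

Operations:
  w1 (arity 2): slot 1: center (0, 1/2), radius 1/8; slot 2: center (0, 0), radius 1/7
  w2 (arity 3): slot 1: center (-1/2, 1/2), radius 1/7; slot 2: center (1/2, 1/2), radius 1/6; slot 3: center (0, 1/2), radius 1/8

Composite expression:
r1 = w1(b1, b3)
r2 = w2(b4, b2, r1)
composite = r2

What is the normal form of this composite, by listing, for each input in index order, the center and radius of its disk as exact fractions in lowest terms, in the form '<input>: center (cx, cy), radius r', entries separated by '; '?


b1: center (0, 9/16), radius 1/64; b2: center (1/2, 1/2), radius 1/6; b3: center (0, 1/2), radius 1/56; b4: center (-1/2, 1/2), radius 1/7

Nesting under w2 composes maps z -> c + r*z down each b-path.
b4: after 1 affine step, its disk has center (-1/2, 1/2), radius 1/7
b2: after 1 affine step, its disk has center (1/2, 1/2), radius 1/6
b1: after 2 affine steps, its disk has center (0, 9/16), radius 1/64
b3: after 2 affine steps, its disk has center (0, 1/2), radius 1/56


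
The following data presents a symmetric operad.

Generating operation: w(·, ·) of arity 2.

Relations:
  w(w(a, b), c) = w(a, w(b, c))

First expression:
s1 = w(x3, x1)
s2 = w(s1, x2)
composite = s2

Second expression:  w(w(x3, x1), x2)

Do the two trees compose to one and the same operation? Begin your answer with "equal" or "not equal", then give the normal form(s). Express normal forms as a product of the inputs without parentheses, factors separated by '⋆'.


equal; the common form is x3 ⋆ x1 ⋆ x2


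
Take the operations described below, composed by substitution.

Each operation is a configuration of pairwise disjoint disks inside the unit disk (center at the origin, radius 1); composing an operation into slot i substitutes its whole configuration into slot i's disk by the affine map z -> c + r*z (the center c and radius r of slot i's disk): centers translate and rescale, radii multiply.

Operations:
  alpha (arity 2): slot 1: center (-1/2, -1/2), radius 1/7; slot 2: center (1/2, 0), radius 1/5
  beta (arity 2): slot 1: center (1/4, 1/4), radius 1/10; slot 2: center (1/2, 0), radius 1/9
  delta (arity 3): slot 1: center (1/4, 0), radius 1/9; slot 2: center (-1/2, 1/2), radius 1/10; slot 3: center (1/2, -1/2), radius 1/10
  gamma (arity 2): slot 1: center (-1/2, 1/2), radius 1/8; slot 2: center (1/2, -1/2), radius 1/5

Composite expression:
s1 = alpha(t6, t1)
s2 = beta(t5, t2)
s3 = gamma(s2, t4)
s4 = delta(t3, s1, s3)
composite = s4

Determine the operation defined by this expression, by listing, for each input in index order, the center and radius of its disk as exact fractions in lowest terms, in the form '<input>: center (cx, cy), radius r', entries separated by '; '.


t1: center (-9/20, 1/2), radius 1/50; t2: center (73/160, -9/20), radius 1/720; t3: center (1/4, 0), radius 1/9; t4: center (11/20, -11/20), radius 1/50; t5: center (29/64, -143/320), radius 1/800; t6: center (-11/20, 9/20), radius 1/70

Affine substitution under delta: radii multiply and t-centers shift.
input t3: applying the 1 nested substitution gives center (1/4, 0), radius 1/9
input t6: applying the 2 nested substitutions gives center (-11/20, 9/20), radius 1/70
input t1: applying the 2 nested substitutions gives center (-9/20, 1/2), radius 1/50
input t5: applying the 3 nested substitutions gives center (29/64, -143/320), radius 1/800
input t2: applying the 3 nested substitutions gives center (73/160, -9/20), radius 1/720
input t4: applying the 2 nested substitutions gives center (11/20, -11/20), radius 1/50


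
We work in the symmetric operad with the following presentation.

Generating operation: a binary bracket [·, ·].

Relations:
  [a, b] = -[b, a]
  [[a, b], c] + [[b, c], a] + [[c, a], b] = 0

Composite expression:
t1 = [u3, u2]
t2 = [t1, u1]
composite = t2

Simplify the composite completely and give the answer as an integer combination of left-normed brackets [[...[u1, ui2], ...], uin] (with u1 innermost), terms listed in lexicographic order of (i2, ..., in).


[[u1, u2], u3] - [[u1, u3], u2]

Left-normed coefficients sit on the u1-initial expansion words.
Composite bracket: [[u3, u2], u1]
The bracket unfolds into 4 signed words via [a, b] = ab - ba (2^2 = 4).
Coefficients come from the u1-initial words:
  u1u2u3 (sign +1) contributes +[[u1, u2], u3]
  u1u3u2 (sign -1) contributes -[[u1, u3], u2]


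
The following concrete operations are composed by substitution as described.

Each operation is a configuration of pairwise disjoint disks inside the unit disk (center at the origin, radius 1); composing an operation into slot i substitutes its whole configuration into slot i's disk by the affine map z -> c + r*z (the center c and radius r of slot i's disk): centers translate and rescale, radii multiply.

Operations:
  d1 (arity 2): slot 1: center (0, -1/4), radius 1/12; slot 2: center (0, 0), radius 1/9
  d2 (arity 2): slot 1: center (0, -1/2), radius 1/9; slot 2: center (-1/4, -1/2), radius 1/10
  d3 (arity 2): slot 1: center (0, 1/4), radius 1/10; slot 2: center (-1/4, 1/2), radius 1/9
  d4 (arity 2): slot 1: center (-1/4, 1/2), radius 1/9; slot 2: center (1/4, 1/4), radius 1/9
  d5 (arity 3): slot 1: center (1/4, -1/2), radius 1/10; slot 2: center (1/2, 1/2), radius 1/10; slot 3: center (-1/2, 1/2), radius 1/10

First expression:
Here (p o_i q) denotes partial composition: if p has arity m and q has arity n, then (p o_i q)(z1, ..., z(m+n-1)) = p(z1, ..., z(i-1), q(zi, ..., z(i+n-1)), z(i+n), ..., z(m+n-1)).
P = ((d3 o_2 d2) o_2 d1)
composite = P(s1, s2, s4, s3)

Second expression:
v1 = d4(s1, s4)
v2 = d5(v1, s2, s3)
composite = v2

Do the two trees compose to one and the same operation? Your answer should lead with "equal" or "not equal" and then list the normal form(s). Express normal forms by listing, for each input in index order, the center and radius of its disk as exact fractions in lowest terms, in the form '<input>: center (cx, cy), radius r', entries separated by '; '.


not equal; first: s1: center (0, 1/4), radius 1/10; s2: center (-1/4, 143/324), radius 1/972; s3: center (-5/18, 4/9), radius 1/90; s4: center (-1/4, 4/9), radius 1/729; second: s1: center (9/40, -9/20), radius 1/90; s2: center (1/2, 1/2), radius 1/10; s3: center (-1/2, 1/2), radius 1/10; s4: center (11/40, -19/40), radius 1/90

The first composite normalizes to s1: center (0, 1/4), radius 1/10; s2: center (-1/4, 143/324), radius 1/972; s3: center (-5/18, 4/9), radius 1/90; s4: center (-1/4, 4/9), radius 1/729
The second composite normalizes to s1: center (9/40, -9/20), radius 1/90; s2: center (1/2, 1/2), radius 1/10; s3: center (-1/2, 1/2), radius 1/10; s4: center (11/40, -19/40), radius 1/90
Distinct normal forms: not equal.


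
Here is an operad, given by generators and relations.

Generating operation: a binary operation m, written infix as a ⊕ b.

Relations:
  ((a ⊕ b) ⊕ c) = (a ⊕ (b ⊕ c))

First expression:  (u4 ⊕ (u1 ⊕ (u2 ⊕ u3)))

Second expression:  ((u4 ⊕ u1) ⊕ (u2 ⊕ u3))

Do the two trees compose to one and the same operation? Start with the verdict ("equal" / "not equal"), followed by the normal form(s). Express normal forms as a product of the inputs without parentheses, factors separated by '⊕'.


equal: each reduces to u4 ⊕ u1 ⊕ u2 ⊕ u3

The first composite normalizes to u4 ⊕ u1 ⊕ u2 ⊕ u3
The second composite normalizes to u4 ⊕ u1 ⊕ u2 ⊕ u3
One common form — equal.


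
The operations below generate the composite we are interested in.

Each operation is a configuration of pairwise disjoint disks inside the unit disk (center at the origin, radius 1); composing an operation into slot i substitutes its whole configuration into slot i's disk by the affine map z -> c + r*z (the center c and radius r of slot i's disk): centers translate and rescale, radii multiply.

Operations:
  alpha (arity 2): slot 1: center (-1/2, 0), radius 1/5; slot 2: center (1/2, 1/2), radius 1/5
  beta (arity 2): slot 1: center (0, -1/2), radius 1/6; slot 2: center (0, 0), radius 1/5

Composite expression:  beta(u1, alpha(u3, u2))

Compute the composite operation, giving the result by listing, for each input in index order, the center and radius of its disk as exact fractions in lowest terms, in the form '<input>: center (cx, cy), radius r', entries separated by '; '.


Below beta, radii multiply path by path; the u-disk centers shift.
tracing u1 down its 1-map path: center (0, -1/2), radius 1/6
tracing u3 down its 2-map path: center (-1/10, 0), radius 1/25
tracing u2 down its 2-map path: center (1/10, 1/10), radius 1/25

u1: center (0, -1/2), radius 1/6; u2: center (1/10, 1/10), radius 1/25; u3: center (-1/10, 0), radius 1/25


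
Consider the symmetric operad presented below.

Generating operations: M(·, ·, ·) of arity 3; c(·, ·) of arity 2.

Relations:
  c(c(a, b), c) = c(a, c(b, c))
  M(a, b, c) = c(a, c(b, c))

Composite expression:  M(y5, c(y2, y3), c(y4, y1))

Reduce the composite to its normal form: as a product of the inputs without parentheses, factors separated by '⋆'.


y5 ⋆ y2 ⋆ y3 ⋆ y4 ⋆ y1

Associativity of M dissolves the nesting; only the y-input order survives.
c(y2, y3) collapses to y2 ⋆ y3
c(y4, y1) collapses to y4 ⋆ y1
M(y5, c(y2, y3), c(y4, y1)) collapses to y5 ⋆ y2 ⋆ y3 ⋆ y4 ⋆ y1


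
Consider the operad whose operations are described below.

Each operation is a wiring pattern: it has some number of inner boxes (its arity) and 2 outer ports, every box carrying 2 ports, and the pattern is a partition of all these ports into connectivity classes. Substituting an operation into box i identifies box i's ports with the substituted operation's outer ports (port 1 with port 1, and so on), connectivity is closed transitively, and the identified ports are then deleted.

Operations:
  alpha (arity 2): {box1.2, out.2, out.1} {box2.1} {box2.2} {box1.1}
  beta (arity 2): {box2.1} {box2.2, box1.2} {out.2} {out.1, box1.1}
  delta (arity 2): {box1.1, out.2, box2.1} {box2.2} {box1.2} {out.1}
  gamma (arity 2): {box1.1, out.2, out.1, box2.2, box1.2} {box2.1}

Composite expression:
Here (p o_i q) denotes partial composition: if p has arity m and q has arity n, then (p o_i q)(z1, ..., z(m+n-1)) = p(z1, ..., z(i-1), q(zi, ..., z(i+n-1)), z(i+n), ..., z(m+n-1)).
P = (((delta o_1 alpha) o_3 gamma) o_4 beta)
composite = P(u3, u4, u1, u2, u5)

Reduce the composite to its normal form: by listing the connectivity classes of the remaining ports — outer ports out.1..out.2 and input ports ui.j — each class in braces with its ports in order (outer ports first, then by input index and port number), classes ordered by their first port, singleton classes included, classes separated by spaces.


{out.1} {out.2, u1.1, u1.2, u3.2} {u2.1} {u2.2, u5.2} {u3.1} {u4.1} {u4.2} {u5.1}

Reachability decides: close wires over delta-identified ports.
through alpha, on inputs (u3, u4): {out.1, out.2, u3.2} {u3.1} {u4.1} {u4.2} (out.j = stage outer ports)
through beta, on inputs (u2, u5): {out.1, u2.1} {out.2} {u2.2, u5.2} {u5.1} (out.j = stage outer ports)
through gamma, on inputs (u1, u2, u5): {out.1, out.2, u1.1, u1.2} {u2.1} {u2.2, u5.2} {u5.1} (out.j = stage outer ports)
through delta, on inputs (u3, u4, u1, u2, u5): {out.1} {out.2, u1.1, u1.2, u3.2} {u2.1} {u2.2, u5.2} {u3.1} {u4.1} {u4.2} {u5.1} (out.j = stage outer ports)


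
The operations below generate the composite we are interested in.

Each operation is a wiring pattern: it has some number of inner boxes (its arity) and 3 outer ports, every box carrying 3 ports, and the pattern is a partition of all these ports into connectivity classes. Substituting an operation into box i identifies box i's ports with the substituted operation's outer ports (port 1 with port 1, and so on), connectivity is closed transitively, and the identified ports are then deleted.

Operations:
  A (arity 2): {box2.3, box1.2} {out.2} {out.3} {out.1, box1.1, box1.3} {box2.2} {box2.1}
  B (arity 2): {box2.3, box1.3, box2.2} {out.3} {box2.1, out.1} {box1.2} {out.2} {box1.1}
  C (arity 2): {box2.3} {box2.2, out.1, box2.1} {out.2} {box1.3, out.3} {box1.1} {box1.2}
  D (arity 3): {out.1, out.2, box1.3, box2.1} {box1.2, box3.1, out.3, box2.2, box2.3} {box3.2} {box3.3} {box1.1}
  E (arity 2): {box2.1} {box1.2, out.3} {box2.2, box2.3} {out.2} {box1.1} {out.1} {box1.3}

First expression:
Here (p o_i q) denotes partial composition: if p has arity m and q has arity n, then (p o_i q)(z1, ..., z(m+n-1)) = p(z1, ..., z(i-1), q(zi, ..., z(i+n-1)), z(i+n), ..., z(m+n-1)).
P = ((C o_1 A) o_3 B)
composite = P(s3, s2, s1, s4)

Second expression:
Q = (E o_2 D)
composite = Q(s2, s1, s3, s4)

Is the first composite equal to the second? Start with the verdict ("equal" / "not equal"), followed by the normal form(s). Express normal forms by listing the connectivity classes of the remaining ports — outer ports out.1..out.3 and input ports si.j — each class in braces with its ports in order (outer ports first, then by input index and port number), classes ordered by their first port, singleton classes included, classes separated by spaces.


not equal; first: {out.1, s4.1} {out.2} {out.3} {s1.1} {s1.2} {s1.3, s4.2, s4.3} {s2.1} {s2.2} {s2.3, s3.2} {s3.1, s3.3}; second: {out.1} {out.2} {out.3, s2.2} {s1.1} {s1.2, s1.3, s3.1, s3.2, s3.3, s4.1} {s2.1} {s2.3} {s4.2} {s4.3}

Reducing the first expression gives {out.1, s4.1} {out.2} {out.3} {s1.1} {s1.2} {s1.3, s4.2, s4.3} {s2.1} {s2.2} {s2.3, s3.2} {s3.1, s3.3}
Reducing the second expression gives {out.1} {out.2} {out.3, s2.2} {s1.1} {s1.2, s1.3, s3.1, s3.2, s3.3, s4.1} {s2.1} {s2.3} {s4.2} {s4.3}
They disagree, so not equal.


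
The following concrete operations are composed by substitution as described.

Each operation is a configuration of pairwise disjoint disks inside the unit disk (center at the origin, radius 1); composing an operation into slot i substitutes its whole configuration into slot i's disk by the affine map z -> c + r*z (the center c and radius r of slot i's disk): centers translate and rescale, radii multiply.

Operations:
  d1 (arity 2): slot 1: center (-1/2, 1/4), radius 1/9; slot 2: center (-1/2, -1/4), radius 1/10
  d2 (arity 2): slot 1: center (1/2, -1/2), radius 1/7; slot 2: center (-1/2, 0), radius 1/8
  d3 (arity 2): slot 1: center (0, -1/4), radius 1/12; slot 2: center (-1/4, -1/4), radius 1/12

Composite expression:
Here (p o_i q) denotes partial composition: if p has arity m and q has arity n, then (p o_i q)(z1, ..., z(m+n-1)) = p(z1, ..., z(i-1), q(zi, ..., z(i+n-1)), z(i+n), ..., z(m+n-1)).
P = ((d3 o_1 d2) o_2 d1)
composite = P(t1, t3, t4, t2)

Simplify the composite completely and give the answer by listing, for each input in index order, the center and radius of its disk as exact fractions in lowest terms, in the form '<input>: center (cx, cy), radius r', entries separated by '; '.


t1: center (1/24, -7/24), radius 1/84; t2: center (-1/4, -1/4), radius 1/12; t3: center (-3/64, -95/384), radius 1/864; t4: center (-3/64, -97/384), radius 1/960

Nesting under d3 composes maps z -> c + r*z down each t-path.
tracing t1 down its 2-map path: center (1/24, -7/24), radius 1/84
tracing t3 down its 3-map path: center (-3/64, -95/384), radius 1/864
tracing t4 down its 3-map path: center (-3/64, -97/384), radius 1/960
tracing t2 down its 1-map path: center (-1/4, -1/4), radius 1/12


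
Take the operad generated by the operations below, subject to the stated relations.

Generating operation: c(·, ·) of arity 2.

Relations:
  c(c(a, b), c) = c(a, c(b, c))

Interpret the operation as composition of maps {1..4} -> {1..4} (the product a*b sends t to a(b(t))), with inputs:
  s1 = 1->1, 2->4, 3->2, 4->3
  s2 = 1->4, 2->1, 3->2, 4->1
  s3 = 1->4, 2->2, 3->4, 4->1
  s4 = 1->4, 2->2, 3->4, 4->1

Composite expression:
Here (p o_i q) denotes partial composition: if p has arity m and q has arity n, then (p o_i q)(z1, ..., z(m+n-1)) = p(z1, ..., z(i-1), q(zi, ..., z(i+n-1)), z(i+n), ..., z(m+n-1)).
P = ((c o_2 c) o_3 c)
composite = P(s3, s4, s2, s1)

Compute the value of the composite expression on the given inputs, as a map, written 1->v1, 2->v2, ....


1->4, 2->1, 3->1, 4->2


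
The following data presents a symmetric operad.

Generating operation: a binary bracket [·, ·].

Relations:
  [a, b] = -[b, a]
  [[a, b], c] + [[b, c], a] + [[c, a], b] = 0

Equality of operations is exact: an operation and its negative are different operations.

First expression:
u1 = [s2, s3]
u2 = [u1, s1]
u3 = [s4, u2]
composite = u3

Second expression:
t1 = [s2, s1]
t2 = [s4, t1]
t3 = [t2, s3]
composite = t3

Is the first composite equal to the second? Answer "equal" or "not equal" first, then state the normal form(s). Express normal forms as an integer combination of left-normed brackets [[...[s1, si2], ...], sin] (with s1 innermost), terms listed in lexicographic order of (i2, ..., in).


not equal: they reduce to [[[s1, s2], s3], s4] - [[[s1, s3], s2], s4] and [[[s1, s2], s4], s3]

In normal form, the first expression is [[[s1, s2], s3], s4] - [[[s1, s3], s2], s4]
In normal form, the second expression is [[[s1, s2], s4], s3]
The normal forms differ: not equal.


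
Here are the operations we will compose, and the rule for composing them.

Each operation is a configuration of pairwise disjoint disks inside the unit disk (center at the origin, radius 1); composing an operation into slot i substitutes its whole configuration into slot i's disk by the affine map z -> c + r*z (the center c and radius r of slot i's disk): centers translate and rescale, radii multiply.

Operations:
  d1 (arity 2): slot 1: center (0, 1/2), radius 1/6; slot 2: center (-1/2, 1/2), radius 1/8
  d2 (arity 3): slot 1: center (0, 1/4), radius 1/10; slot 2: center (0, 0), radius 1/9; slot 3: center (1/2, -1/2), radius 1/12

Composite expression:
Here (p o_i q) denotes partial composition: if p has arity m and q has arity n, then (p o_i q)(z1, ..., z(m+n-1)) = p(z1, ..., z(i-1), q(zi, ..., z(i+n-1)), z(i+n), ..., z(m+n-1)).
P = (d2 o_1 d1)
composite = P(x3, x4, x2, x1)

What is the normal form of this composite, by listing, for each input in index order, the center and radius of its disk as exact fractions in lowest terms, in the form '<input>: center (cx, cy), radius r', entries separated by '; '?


x1: center (1/2, -1/2), radius 1/12; x2: center (0, 0), radius 1/9; x3: center (0, 3/10), radius 1/60; x4: center (-1/20, 3/10), radius 1/80

Only the slot chain above each x matters under d2; compose those maps.
for x3, the 2-step affine chain lands on center (0, 3/10), radius 1/60
for x4, the 2-step affine chain lands on center (-1/20, 3/10), radius 1/80
for x2, the 1-step affine chain lands on center (0, 0), radius 1/9
for x1, the 1-step affine chain lands on center (1/2, -1/2), radius 1/12


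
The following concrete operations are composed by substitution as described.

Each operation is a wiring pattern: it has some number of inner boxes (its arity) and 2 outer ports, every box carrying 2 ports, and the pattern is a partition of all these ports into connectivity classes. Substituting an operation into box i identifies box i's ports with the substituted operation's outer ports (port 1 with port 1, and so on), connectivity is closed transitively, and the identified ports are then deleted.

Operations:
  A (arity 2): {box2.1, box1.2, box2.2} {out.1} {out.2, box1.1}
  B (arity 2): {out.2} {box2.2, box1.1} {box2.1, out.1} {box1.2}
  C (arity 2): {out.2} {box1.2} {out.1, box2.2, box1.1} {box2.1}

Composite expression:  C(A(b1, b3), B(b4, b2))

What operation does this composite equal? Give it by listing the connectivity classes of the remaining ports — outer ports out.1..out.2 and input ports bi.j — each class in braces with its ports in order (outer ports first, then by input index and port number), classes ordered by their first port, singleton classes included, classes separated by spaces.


{out.1} {out.2} {b1.1} {b1.2, b3.1, b3.2} {b2.1} {b2.2, b4.1} {b4.2}

Reachability decides: close wires over C-identified ports.
through A, on inputs (b1, b3): {out.1} {out.2, b1.1} {b1.2, b3.1, b3.2} (out.j = stage outer ports)
through B, on inputs (b4, b2): {out.1, b2.1} {out.2} {b2.2, b4.1} {b4.2} (out.j = stage outer ports)
through C, on inputs (b1, b3, b4, b2): {out.1} {out.2} {b1.1} {b1.2, b3.1, b3.2} {b2.1} {b2.2, b4.1} {b4.2} (out.j = stage outer ports)


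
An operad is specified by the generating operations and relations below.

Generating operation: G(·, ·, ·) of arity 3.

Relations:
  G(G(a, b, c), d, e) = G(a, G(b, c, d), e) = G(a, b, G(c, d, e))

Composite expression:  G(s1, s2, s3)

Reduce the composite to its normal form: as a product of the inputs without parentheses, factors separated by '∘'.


s1 ∘ s2 ∘ s3


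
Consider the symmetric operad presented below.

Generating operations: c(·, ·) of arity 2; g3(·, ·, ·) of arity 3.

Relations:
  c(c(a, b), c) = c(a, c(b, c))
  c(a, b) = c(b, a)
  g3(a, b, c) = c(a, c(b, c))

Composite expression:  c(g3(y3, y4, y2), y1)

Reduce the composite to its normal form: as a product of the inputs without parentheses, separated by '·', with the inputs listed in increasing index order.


y1 · y2 · y3 · y4


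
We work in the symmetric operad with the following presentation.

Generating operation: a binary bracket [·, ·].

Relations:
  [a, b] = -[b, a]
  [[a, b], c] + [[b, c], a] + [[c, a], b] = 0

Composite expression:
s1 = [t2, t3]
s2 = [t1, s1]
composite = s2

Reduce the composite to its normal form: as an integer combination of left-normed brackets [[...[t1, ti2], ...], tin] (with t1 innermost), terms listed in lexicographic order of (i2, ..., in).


Antisymmetry and Jacobi reduce to t1-anchored left-normed brackets.
Composite bracket: [t1, [t2, t3]]
Each bracket splits as ab - ba, giving 4 signed words (2^2 = 4).
Collect the words opening with t1:
  the word t1t2t3 carries sign +1 and contributes +[[t1, t2], t3]
  the word t1t3t2 carries sign -1 and contributes -[[t1, t3], t2]

[[t1, t2], t3] - [[t1, t3], t2]


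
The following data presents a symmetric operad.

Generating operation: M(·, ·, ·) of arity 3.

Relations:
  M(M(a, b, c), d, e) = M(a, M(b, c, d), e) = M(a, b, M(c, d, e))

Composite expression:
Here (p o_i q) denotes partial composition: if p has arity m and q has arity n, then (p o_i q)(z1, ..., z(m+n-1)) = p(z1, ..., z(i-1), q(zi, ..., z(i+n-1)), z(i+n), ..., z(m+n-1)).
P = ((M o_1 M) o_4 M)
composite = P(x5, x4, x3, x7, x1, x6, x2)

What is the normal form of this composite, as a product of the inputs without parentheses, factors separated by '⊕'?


x5 ⊕ x4 ⊕ x3 ⊕ x7 ⊕ x1 ⊕ x6 ⊕ x2

The M-tree's shape is irrelevant; the x-reading-order decides.
M(x5, x4, x3) collapses to x5 ⊕ x4 ⊕ x3
M(x7, x1, x6) collapses to x7 ⊕ x1 ⊕ x6
M(M(x5, x4, x3), M(x7, x1, x6), x2) collapses to x5 ⊕ x4 ⊕ x3 ⊕ x7 ⊕ x1 ⊕ x6 ⊕ x2


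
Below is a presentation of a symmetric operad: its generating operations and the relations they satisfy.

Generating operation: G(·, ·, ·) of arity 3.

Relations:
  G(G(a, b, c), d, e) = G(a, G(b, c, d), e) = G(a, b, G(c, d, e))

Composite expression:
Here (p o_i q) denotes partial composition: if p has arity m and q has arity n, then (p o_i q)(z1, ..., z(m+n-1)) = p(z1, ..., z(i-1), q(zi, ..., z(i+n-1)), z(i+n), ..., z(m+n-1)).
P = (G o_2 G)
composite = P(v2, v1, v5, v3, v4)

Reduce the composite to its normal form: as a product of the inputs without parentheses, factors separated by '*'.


The G-tree's shape is irrelevant; the v-reading-order decides.
G(v1, v5, v3) linearizes to v1 * v5 * v3
G(v2, G(v1, v5, v3), v4) linearizes to v2 * v1 * v5 * v3 * v4

v2 * v1 * v5 * v3 * v4


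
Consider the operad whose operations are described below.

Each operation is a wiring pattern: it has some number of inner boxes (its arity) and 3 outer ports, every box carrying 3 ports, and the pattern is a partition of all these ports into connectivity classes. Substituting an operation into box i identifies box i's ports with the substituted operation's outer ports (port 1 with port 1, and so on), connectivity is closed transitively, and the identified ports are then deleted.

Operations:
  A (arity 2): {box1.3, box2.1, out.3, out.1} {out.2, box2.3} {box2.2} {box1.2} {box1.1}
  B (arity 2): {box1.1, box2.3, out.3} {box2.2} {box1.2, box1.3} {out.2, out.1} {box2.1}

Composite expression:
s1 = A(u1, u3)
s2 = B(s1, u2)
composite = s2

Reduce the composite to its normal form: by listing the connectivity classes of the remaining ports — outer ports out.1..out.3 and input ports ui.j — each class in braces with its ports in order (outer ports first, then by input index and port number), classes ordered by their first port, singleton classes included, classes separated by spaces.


{out.1, out.2} {out.3, u1.3, u2.3, u3.1, u3.3} {u1.1} {u1.2} {u2.1} {u2.2} {u3.2}

Treat the ports identified at B as solder joints: merge, then drop.
through A, on inputs (u1, u3): {out.1, out.3, u1.3, u3.1} {out.2, u3.3} {u1.1} {u1.2} {u3.2} (out.j = stage outer ports)
through B, on inputs (u1, u3, u2): {out.1, out.2} {out.3, u1.3, u2.3, u3.1, u3.3} {u1.1} {u1.2} {u2.1} {u2.2} {u3.2} (out.j = stage outer ports)


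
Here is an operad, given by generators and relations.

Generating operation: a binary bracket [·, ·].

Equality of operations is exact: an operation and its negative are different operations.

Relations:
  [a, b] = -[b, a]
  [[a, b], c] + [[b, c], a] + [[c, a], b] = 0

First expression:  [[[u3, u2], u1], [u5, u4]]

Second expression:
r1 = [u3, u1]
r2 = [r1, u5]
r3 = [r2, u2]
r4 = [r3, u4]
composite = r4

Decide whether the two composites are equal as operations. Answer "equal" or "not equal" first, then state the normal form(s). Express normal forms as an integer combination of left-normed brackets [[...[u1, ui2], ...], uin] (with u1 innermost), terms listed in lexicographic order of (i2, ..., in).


not equal; the first gives -[[[[u1, u2], u3], u4], u5] + [[[[u1, u2], u3], u5], u4] + [[[[u1, u3], u2], u4], u5] - [[[[u1, u3], u2], u5], u4] and the second -[[[[u1, u3], u5], u2], u4]

Normal form of the first expression: -[[[[u1, u2], u3], u4], u5] + [[[[u1, u2], u3], u5], u4] + [[[[u1, u3], u2], u4], u5] - [[[[u1, u3], u2], u5], u4]
Normal form of the second expression: -[[[[u1, u3], u5], u2], u4]
The forms do not match — not equal.


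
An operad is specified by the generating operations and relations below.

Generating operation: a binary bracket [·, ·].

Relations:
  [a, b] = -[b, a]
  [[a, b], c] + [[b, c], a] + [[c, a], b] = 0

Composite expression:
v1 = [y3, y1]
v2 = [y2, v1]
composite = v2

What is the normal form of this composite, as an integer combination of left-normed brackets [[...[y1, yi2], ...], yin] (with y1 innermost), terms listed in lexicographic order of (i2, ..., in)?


Antisymmetry and Jacobi reduce to y1-anchored left-normed brackets.
Composite bracket: [y2, [y3, y1]]
Applying ab - ba throughout gives 4 signed words (2^2 = 4).
Keep just the words that open with y1:
  sign of y1y3y2 is +1, so it contributes +[[y1, y3], y2]

[[y1, y3], y2]


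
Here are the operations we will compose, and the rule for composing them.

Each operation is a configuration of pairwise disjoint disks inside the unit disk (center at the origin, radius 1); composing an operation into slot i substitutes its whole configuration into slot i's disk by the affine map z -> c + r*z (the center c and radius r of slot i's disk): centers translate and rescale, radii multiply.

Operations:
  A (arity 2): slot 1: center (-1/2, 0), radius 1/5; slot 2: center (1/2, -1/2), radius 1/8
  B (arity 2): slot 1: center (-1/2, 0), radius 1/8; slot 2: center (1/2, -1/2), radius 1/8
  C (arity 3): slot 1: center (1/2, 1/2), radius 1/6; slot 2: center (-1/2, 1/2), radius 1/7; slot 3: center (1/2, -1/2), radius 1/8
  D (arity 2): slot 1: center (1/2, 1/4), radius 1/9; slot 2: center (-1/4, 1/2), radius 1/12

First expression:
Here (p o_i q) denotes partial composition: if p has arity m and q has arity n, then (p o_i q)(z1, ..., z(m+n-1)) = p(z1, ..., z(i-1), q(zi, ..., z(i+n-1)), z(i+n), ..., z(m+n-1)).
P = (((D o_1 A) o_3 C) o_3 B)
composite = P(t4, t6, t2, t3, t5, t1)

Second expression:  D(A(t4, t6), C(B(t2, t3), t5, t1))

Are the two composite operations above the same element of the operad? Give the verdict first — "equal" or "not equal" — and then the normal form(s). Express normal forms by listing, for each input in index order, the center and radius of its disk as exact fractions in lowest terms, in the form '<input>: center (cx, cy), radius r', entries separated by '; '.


The first composite normalizes to t1: center (-5/24, 11/24), radius 1/96; t2: center (-31/144, 13/24), radius 1/576; t3: center (-29/144, 77/144), radius 1/576; t4: center (4/9, 1/4), radius 1/45; t5: center (-7/24, 13/24), radius 1/84; t6: center (5/9, 7/36), radius 1/72
The second composite normalizes to t1: center (-5/24, 11/24), radius 1/96; t2: center (-31/144, 13/24), radius 1/576; t3: center (-29/144, 77/144), radius 1/576; t4: center (4/9, 1/4), radius 1/45; t5: center (-7/24, 13/24), radius 1/84; t6: center (5/9, 7/36), radius 1/72
Both agree, so they are equal.

equal — both sides give t1: center (-5/24, 11/24), radius 1/96; t2: center (-31/144, 13/24), radius 1/576; t3: center (-29/144, 77/144), radius 1/576; t4: center (4/9, 1/4), radius 1/45; t5: center (-7/24, 13/24), radius 1/84; t6: center (5/9, 7/36), radius 1/72


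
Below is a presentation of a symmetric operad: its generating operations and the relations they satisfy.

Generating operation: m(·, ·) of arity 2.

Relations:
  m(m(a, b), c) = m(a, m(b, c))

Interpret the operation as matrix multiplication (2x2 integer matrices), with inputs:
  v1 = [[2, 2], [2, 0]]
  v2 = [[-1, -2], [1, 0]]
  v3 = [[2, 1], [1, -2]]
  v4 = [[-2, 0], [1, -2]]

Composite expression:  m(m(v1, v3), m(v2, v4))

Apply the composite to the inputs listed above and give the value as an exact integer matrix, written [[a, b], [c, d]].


[[4, 24], [-4, 16]]


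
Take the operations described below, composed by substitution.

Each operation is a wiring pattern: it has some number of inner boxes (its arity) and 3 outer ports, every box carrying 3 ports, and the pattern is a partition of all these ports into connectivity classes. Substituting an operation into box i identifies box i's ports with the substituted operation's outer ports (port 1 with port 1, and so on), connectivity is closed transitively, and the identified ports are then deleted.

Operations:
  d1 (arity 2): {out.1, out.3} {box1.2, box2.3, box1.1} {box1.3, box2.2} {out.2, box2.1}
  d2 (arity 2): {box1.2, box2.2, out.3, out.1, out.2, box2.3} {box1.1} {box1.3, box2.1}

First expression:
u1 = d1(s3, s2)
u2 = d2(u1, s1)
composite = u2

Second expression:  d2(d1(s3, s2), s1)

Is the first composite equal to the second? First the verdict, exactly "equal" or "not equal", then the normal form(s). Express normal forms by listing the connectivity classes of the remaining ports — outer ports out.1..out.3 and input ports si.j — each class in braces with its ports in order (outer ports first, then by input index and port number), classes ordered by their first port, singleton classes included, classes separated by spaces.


equal; the common form is {out.1, out.2, out.3, s1.2, s1.3, s2.1} {s1.1} {s2.2, s3.3} {s2.3, s3.1, s3.2}

The first expression, normalized: {out.1, out.2, out.3, s1.2, s1.3, s2.1} {s1.1} {s2.2, s3.3} {s2.3, s3.1, s3.2}
The second expression, normalized: {out.1, out.2, out.3, s1.2, s1.3, s2.1} {s1.1} {s2.2, s3.3} {s2.3, s3.1, s3.2}
Same normal form: equal.


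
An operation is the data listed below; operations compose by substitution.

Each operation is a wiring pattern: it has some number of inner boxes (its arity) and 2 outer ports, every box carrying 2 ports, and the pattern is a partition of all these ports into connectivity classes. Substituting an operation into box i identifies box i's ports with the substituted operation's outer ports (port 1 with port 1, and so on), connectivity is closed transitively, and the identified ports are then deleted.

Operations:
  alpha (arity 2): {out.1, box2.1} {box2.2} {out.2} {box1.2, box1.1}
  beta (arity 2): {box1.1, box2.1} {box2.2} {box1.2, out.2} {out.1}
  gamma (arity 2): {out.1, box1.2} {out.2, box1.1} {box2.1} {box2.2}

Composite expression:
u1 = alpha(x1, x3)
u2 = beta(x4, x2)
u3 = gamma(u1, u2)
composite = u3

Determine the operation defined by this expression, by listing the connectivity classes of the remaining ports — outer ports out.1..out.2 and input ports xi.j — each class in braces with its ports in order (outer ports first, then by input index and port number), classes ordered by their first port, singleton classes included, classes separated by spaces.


{out.1} {out.2, x3.1} {x1.1, x1.2} {x2.1, x4.1} {x2.2} {x3.2} {x4.2}


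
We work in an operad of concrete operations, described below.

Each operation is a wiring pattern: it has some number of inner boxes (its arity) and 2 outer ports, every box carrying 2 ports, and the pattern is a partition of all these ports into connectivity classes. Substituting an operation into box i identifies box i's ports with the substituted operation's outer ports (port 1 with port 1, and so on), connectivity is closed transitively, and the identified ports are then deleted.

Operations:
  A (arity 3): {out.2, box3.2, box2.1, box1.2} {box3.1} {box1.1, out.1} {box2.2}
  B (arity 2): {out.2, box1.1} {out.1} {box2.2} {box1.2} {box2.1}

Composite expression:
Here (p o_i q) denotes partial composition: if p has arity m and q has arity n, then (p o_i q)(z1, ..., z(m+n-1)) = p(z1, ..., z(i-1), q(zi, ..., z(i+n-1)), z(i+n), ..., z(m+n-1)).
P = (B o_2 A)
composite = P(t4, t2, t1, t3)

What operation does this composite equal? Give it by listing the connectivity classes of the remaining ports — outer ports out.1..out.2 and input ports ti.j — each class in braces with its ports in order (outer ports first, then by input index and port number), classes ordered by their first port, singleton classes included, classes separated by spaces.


{out.1} {out.2, t4.1} {t1.1, t2.2, t3.2} {t1.2} {t2.1} {t3.1} {t4.2}

Reachability decides: close wires over B-identified ports.
the subtree at A composes to {out.1, t2.1} {out.2, t1.1, t2.2, t3.2} {t1.2} {t3.1} on (t2, t1, t3); out.j = own outer ports
the subtree at B composes to {out.1} {out.2, t4.1} {t1.1, t2.2, t3.2} {t1.2} {t2.1} {t3.1} {t4.2} on (t4, t2, t1, t3); out.j = own outer ports


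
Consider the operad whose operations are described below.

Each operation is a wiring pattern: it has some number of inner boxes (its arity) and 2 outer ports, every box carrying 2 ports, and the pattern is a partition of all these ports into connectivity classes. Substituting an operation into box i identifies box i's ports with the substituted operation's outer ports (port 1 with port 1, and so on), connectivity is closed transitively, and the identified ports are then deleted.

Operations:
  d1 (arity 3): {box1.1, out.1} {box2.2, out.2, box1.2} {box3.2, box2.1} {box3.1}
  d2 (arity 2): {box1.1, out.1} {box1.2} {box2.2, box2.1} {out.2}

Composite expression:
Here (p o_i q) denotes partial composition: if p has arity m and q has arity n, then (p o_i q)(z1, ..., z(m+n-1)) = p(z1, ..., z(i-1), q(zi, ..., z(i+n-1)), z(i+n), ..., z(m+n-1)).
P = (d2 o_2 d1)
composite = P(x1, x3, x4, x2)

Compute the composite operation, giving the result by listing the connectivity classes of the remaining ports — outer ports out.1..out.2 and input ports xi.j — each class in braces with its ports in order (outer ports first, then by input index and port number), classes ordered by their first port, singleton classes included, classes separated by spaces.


Two ports join when wires chain via d2-identified ports.
the subtree at d1 composes to {out.1, x3.1} {out.2, x3.2, x4.2} {x2.1} {x2.2, x4.1} on (x3, x4, x2); out.j = own outer ports
the subtree at d2 composes to {out.1, x1.1} {out.2} {x1.2} {x2.1} {x2.2, x4.1} {x3.1, x3.2, x4.2} on (x1, x3, x4, x2); out.j = own outer ports

{out.1, x1.1} {out.2} {x1.2} {x2.1} {x2.2, x4.1} {x3.1, x3.2, x4.2}


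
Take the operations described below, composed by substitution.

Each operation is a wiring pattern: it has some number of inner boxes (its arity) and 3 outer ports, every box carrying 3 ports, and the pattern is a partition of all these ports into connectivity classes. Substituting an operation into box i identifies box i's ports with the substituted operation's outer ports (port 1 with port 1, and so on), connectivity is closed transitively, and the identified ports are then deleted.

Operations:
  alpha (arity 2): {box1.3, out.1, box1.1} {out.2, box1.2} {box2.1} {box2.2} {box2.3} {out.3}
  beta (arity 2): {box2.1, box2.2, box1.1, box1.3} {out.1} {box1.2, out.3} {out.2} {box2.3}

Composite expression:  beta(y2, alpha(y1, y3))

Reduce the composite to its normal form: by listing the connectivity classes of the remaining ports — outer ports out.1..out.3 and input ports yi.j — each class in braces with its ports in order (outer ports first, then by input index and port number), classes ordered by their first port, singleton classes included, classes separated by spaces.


{out.1} {out.2} {out.3, y2.2} {y1.1, y1.2, y1.3, y2.1, y2.3} {y3.1} {y3.2} {y3.3}

After gluing at beta, chains via deleted ports link the y-ports.
stage alpha: inputs (y1, y3), connectivity {out.1, y1.1, y1.3} {out.2, y1.2} {out.3} {y3.1} {y3.2} {y3.3}, out.j its boundary
stage beta: inputs (y2, y1, y3), connectivity {out.1} {out.2} {out.3, y2.2} {y1.1, y1.2, y1.3, y2.1, y2.3} {y3.1} {y3.2} {y3.3}, out.j its boundary


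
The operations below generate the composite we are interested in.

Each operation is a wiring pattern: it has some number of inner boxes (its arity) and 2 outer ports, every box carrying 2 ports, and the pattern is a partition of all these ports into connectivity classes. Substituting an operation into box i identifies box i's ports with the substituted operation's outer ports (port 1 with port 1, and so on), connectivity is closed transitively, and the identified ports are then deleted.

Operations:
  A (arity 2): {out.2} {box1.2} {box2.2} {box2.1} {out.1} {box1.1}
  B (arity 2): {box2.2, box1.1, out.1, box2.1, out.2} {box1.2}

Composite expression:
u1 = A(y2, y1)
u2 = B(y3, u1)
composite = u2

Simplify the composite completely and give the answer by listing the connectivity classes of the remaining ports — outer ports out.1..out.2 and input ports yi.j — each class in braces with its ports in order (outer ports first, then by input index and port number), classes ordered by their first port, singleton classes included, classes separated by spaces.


Connectivity passes through glued B-boundaries; trace each wire chain.
after A, the pattern on (y2, y1) reads {out.1} {out.2} {y1.1} {y1.2} {y2.1} {y2.2} (out.j = its outer ports)
after B, the pattern on (y3, y2, y1) reads {out.1, out.2, y3.1} {y1.1} {y1.2} {y2.1} {y2.2} {y3.2} (out.j = its outer ports)

{out.1, out.2, y3.1} {y1.1} {y1.2} {y2.1} {y2.2} {y3.2}
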